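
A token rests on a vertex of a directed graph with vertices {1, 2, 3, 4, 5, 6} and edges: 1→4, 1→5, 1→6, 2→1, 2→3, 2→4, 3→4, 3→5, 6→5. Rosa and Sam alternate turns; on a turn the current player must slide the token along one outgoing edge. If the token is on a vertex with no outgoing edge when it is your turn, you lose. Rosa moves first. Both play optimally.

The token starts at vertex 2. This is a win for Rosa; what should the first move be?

Build the W/L table. Terminal = L. A non-terminal position is W if it has a move to some L; otherwise it is L.
Every edge goes from a vertex to one that appears earlier in the order 5, 4, 6, 1, 3, 2, so processing vertices in that order labels each vertex after all of its successors.
5: no outgoing edge → L
4: no outgoing edge → L
6: →5(L), so W
1: →4(L), so W
3: →4(L), so W
2: →4(L), so W
From 2, the L positions reachable in one move are: 4.

Move to 4.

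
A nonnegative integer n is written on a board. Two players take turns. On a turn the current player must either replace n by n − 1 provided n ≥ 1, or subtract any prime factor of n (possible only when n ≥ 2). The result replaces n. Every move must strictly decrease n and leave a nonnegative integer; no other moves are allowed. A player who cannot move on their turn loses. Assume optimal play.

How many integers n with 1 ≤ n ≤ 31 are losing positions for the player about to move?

Compute win/loss labels from the base case upward. A position with no move is L. Any other position is W if it can reach an L in one move, else L.
n=0: no move → L
n=1: can move to 0, which is L ⇒ W
n=2: can move to 0, which is L ⇒ W
n=3: can move to 0, which is L ⇒ W
n=4: moves to 2(W), 3(W); every one is W ⇒ L
n=5: can move to 0, which is L ⇒ W
n=6: can move to 4, which is L ⇒ W
n=7: can move to 0, which is L ⇒ W
n=8: moves to 6(W), 7(W); every one is W ⇒ L
n=9: can move to 8, which is L ⇒ W
n=10: can move to 8, which is L ⇒ W
n=11: can move to 0, which is L ⇒ W
n=12: moves to 9(W), 10(W), 11(W); every one is W ⇒ L
n=13: can move to 0, which is L ⇒ W
n=14: can move to 12, which is L ⇒ W
n=15: can move to 12, which is L ⇒ W
n=16: moves to 14(W), 15(W); every one is W ⇒ L
n=17: can move to 0, which is L ⇒ W
n=18: can move to 16, which is L ⇒ W
n=19: can move to 0, which is L ⇒ W
n=20: moves to 15(W), 18(W), 19(W); every one is W ⇒ L
n=21: can move to 20, which is L ⇒ W
n=22: can move to 20, which is L ⇒ W
n=23: can move to 0, which is L ⇒ W
n=24: moves to 21(W), 22(W), 23(W); every one is W ⇒ L
n=25: can move to 20, which is L ⇒ W
n=26: can move to 24, which is L ⇒ W
n=27: can move to 24, which is L ⇒ W
n=28: moves to 21(W), 26(W), 27(W); every one is W ⇒ L
n=29: can move to 0, which is L ⇒ W
n=30: can move to 28, which is L ⇒ W
n=31: can move to 0, which is L ⇒ W
L entries with 1 ≤ n ≤ 31 (n=0 is outside the asked range and is not counted): n = 4, 8, 12, 16, 20, 24, 28; that makes 7.

7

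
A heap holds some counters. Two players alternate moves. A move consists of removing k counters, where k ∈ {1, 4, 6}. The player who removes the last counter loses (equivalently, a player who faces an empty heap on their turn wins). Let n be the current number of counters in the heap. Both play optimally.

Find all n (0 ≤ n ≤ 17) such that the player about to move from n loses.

1, 3, 6, 8, 11, 13, 16

Compute win/loss labels from the base case upward. A position with no move is W. Any other position is W if it can reach an L in one move, else L.
n=0: no move; the opponent has just taken the last counter and therefore loses → W
n=1: only reaches 0(W), which is W → L
n=2: reaches L-position 1 → W
n=3: only reaches 2(W), which is W → L
n=4: reaches L-position 3 → W
n=5: reaches L-position 1 → W
n=6: only reaches 5(W), 2(W), 0(W), all W → L
n=7: reaches L-position 6 → W
n=8: only reaches 7(W), 4(W), 2(W), all W → L
n=9: reaches L-position 8 → W
n=10: reaches L-position 6 → W
n=11: only reaches 10(W), 7(W), 5(W), all W → L
n=12: reaches L-position 11 → W
n=13: only reaches 12(W), 9(W), 7(W), all W → L
n=14: reaches L-position 13 → W
n=15: reaches L-position 11 → W
n=16: only reaches 15(W), 12(W), 10(W), all W → L
n=17: reaches L-position 16 → W
Reading off the rows marked L gives the requested list; there are 7 such values of n.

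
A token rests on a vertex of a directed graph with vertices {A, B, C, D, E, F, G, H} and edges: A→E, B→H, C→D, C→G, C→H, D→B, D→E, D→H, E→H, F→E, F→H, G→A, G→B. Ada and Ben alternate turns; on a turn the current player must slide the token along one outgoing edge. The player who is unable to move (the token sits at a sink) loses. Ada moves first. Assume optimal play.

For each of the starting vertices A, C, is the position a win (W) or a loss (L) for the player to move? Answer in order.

A: L, C: W

Work bottom-up. With no move the player to move loses. Otherwise the position is W if at least one move leads to an L position for the opponent, and L if every move leads to a W.
Every edge goes from a vertex to one that appears earlier in the order H, E, B, D, F, A, G, C, so processing vertices in that order labels each vertex after all of its successors.
H: no outgoing edge → L
E: can move to H, which is L ⇒ W
B: can move to H, which is L ⇒ W
D: can move to H, which is L ⇒ W
F: can move to H, which is L ⇒ W
A: the only move is to E(W), a W ⇒ L
G: can move to A, which is L ⇒ W
C: can move to H, which is L ⇒ W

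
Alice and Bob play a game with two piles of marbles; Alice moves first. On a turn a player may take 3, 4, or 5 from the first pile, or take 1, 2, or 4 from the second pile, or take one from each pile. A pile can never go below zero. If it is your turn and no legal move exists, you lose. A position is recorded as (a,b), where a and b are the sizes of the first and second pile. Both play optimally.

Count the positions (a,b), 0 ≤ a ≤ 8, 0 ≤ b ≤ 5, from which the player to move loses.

16

Work bottom-up. With no move the player to move loses. Otherwise the position is W if at least one move leads to an L position for the opponent, and L if every move leads to a W.
Every move lowers a or b (never raises either), so fill the grid row by row in increasing a, and left to right within a row: each cell's successors are then already labelled.
      b=0  b=1  b=2  b=3  b=4  b=5
a=0:    L    W    W    L    W    W
a=1:    L    W    W    L    W    W
a=2:    L    W    W    L    W    W
a=3:    W    W    L    W    W    L
a=4:    W    L    W    W    L    W
a=5:    W    L    W    W    L    W
a=6:    W    L    W    W    L    W
a=7:    W    W    W    W    W    W
a=8:    L    W    W    L    W    W
Cells with no legal move (terminal, hence L): (0,0), (1,0), (2,0).
The remaining L cells, each justified by listing all of its moves:
(0,3): only reaches (0,2)(W), (0,1)(W), all W → L
(1,3): only reaches (1,2)(W), (1,1)(W), (0,2)(W), all W → L
(2,3): only reaches (2,2)(W), (2,1)(W), (1,2)(W), all W → L
(3,2): only reaches (0,2)(W), (3,1)(W), (3,0)(W), (2,1)(W), all W → L
(3,5): only reaches (0,5)(W), (3,4)(W), (3,3)(W), (3,1)(W), (2,4)(W), all W → L
(4,1): only reaches (1,1)(W), (0,1)(W), (4,0)(W), (3,0)(W), all W → L
(4,4): only reaches (1,4)(W), (0,4)(W), (4,3)(W), (4,2)(W), (4,0)(W), (3,3)(W), all W → L
(5,1): only reaches (2,1)(W), (1,1)(W), (0,1)(W), (5,0)(W), (4,0)(W), all W → L
(5,4): only reaches (2,4)(W), (1,4)(W), (0,4)(W), (5,3)(W), (5,2)(W), (5,0)(W), (4,3)(W), all W → L
(6,1): only reaches (3,1)(W), (2,1)(W), (1,1)(W), (6,0)(W), (5,0)(W), all W → L
(6,4): only reaches (3,4)(W), (2,4)(W), (1,4)(W), (6,3)(W), (6,2)(W), (6,0)(W), (5,3)(W), all W → L
(8,0): only reaches (5,0)(W), (4,0)(W), (3,0)(W), all W → L
(8,3): only reaches (5,3)(W), (4,3)(W), (3,3)(W), (8,2)(W), (8,1)(W), (7,2)(W), all W → L
Every other cell has at least one move into one of the L cells above, so it is W.
L cells per row: a=0: 2, a=1: 2, a=2: 2, a=3: 2, a=4: 2, a=5: 2, a=6: 2, a=7: 0, a=8: 2; total 16.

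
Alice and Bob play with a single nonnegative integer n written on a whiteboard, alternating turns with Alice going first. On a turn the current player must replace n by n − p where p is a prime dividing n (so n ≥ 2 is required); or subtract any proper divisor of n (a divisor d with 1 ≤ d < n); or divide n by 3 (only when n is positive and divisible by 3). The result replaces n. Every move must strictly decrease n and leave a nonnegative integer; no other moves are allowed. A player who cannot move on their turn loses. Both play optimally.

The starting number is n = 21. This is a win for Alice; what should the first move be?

Work bottom-up. With no move the player to move loses. Otherwise the position is W if at least one move leads to an L position for the opponent, and L if every move leads to a W.
n=0: no move → L
n=1: no move → L
n=2: W (go to 0, an L position)
n=3: W (go to 0, an L position)
n=4: L (options 2(W), 3(W) are all W)
n=5: W (go to 0, an L position)
n=6: W (go to 4, an L position)
n=7: W (go to 0, an L position)
n=8: W (go to 4, an L position)
n=9: L (options 3(W), 6(W), 8(W) are all W)
n=10: W (go to 9, an L position)
n=11: W (go to 0, an L position)
n=12: W (go to 4, an L position)
n=13: W (go to 0, an L position)
n=14: L (options 7(W), 12(W), 13(W) are all W)
n=15: W (go to 14, an L position)
n=16: W (go to 14, an L position)
n=17: W (go to 0, an L position)
n=18: W (go to 9, an L position)
n=19: W (go to 0, an L position)
n=20: L (options 10(W), 15(W), 16(W), 18(W), 19(W) are all W)
n=21: W (go to 14, an L position)
From 21, the L positions reachable in one move are: 14, 20. Any move reaching one of these is winning.

Move to 14.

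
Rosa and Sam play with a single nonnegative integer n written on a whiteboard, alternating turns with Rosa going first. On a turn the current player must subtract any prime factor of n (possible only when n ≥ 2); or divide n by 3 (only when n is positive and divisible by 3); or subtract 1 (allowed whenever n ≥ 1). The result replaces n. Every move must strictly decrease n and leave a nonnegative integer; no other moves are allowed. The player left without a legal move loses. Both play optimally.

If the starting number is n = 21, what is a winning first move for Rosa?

Classify positions by backward induction: terminal positions (no move available) are L. From any other position, the mover wins iff some move reaches an L.
n=0: no move → L
n=1: can move to 0, which is L ⇒ W
n=2: can move to 0, which is L ⇒ W
n=3: can move to 0, which is L ⇒ W
n=4: moves to 2(W), 3(W); every one is W ⇒ L
n=5: can move to 0, which is L ⇒ W
n=6: can move to 4, which is L ⇒ W
n=7: can move to 0, which is L ⇒ W
n=8: moves to 6(W), 7(W); every one is W ⇒ L
n=9: can move to 8, which is L ⇒ W
n=10: can move to 8, which is L ⇒ W
n=11: can move to 0, which is L ⇒ W
n=12: can move to 4, which is L ⇒ W
n=13: can move to 0, which is L ⇒ W
n=14: moves to 7(W), 12(W), 13(W); every one is W ⇒ L
n=15: can move to 14, which is L ⇒ W
n=16: can move to 14, which is L ⇒ W
n=17: can move to 0, which is L ⇒ W
n=18: moves to 6(W), 15(W), 16(W), 17(W); every one is W ⇒ L
n=19: can move to 0, which is L ⇒ W
n=20: can move to 18, which is L ⇒ W
n=21: can move to 14, which is L ⇒ W
From 21, the L positions reachable in one move are: 14, 18. Any move reaching one of these is winning.

Move to 14.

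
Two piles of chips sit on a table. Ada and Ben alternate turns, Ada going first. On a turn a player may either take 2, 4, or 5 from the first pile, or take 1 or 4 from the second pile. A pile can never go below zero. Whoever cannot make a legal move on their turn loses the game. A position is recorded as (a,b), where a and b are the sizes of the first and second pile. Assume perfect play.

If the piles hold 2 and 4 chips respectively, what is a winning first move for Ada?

Positions with no move are L. A position that does have a move is losing for the player to move precisely when every available move leads to a winning position for the opponent. Fill in the labels:
No move ever increases a pile, so every position that can arise here has a ≤ 2 and b ≤ 4; it is enough to label the cells with 0 ≤ a ≤ 2 and 0 ≤ b ≤ 4.
Every move lowers a or b (never raises either), so fill the grid row by row in increasing a, and left to right within a row: each cell's successors are then already labelled.
      b=0  b=1  b=2  b=3  b=4
a=0:    L    W    L    W    W
a=1:    L    W    L    W    W
a=2:    W    L    W    L    W
Cells with no legal move (terminal, hence L): (0,0), (1,0).
The remaining L cells, each justified by listing all of its moves:
(0,2): the only move is to (0,1)(W), a W ⇒ L
(1,2): the only move is to (1,1)(W), a W ⇒ L
(2,1): moves to (0,1)(W), (2,0)(W); every one is W ⇒ L
(2,3): moves to (0,3)(W), (2,2)(W); every one is W ⇒ L
Every other cell has at least one move into one of the L cells above, so it is W.
From (2,4), the L positions reachable in one move are: (2,3).

Move to (2,3).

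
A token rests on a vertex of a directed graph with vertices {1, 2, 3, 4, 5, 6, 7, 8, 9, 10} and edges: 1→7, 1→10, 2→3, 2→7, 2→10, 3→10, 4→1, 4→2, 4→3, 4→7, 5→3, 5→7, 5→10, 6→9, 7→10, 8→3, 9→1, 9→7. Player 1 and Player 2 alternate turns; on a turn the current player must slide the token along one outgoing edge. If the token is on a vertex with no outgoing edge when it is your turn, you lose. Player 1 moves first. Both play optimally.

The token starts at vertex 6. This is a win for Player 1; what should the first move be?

Move to 9.

Classify positions by backward induction: terminal positions (no move available) are L. From any other position, the mover wins iff some move reaches an L.
Every edge goes from a vertex to one that appears earlier in the order 10, 3, 7, 5, 1, 2, 9, 6, 4, 8, so processing vertices in that order labels each vertex after all of its successors.
10: no outgoing edge → L
3: reaches L-position 10 → W
7: reaches L-position 10 → W
5: reaches L-position 10 → W
1: reaches L-position 10 → W
2: reaches L-position 10 → W
9: only reaches 1(W), 7(W), all W → L
6: reaches L-position 9 → W
4: only reaches 2(W), 1(W), 7(W), 3(W), all W → L
8: only reaches 3(W), which is W → L
From 6, the L positions reachable in one move are: 9.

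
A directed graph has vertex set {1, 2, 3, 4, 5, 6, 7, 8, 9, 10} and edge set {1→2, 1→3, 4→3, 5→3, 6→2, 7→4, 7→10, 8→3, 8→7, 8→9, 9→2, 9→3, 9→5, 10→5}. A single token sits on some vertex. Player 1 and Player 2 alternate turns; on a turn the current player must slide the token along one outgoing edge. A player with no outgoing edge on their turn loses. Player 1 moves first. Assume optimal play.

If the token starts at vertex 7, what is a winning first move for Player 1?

Compute win/loss labels from the base case upward. A position with no move is L. Any other position is W if it can reach an L in one move, else L.
Every edge goes from a vertex to one that appears earlier in the order 2, 3, 5, 9, 10, 1, 4, 7, 6, 8, so processing vertices in that order labels each vertex after all of its successors.
2: no outgoing edge → L
3: no outgoing edge → L
5: →3(L), so W
9: →3(L), so W
10: →5(W) only, which is W, so L
1: →3(L), so W
4: →3(L), so W
7: →10(L), so W
6: →2(L), so W
8: →3(L), so W
From 7, the L positions reachable in one move are: 10.

Move to 10.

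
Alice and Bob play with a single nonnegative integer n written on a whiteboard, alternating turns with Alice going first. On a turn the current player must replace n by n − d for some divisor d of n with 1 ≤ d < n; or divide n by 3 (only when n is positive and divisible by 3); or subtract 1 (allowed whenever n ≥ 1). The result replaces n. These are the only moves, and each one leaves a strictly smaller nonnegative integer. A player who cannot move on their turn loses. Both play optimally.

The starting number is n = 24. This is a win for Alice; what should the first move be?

Compute win/loss labels from the base case upward. A position with no move is L. Any other position is W if it can reach an L in one move, else L.
n=0: no move → L
n=1: →0(L), so W
n=2: →1(W) only, which is W, so L
n=3: →2(L), so W
n=4: →2(L), so W
n=5: →4(W) only, which is W, so L
n=6: →2(L), so W
n=7: →6(W) only, which is W, so L
n=8: →7(L), so W
n=9: →3(W), 6(W), 8(W) — all W, so L
n=10: →5(L), so W
n=11: →10(W) only, which is W, so L
n=12: →9(L), so W
n=13: →12(W) only, which is W, so L
n=14: →7(L), so W
n=15: →5(L), so W
n=16: →8(W), 12(W), 14(W), 15(W) — all W, so L
n=17: →16(L), so W
n=18: →9(L), so W
n=19: →18(W) only, which is W, so L
n=20: →16(L), so W
n=21: →7(L), so W
n=22: →11(L), so W
n=23: →22(W) only, which is W, so L
n=24: →16(L), so W
From 24, the L positions reachable in one move are: 16, 23. Any move reaching one of these is winning.

Move to 16.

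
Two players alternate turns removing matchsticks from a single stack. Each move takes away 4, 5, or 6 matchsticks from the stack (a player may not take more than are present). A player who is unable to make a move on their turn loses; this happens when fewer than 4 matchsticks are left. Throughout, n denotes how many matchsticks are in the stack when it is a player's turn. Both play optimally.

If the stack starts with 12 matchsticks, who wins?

Compute win/loss labels from the base case upward. A position with no move is L. Any other position is W if it can reach an L in one move, else L.
n=0: no move → L
n=1: no move → L
n=2: no move → L
n=3: no move → L
n=4: can move to 0, which is L ⇒ W
n=5: can move to 1, which is L ⇒ W
n=6: can move to 2, which is L ⇒ W
n=7: can move to 3, which is L ⇒ W
n=8: can move to 3, which is L ⇒ W
n=9: can move to 3, which is L ⇒ W
n=10: moves to 6(W), 5(W), 4(W); every one is W ⇒ L
n=11: moves to 7(W), 6(W), 5(W); every one is W ⇒ L
n=12: moves to 8(W), 7(W), 6(W); every one is W ⇒ L
Every move from 12 reaches a W position, so the mover loses.

The second player wins.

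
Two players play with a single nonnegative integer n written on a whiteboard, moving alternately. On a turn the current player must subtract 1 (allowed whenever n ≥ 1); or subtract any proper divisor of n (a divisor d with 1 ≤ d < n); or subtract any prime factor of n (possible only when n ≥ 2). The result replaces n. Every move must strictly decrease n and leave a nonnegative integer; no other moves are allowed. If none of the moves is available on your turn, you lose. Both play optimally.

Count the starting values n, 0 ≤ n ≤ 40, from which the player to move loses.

9

Classify positions by backward induction: terminal positions (no move available) are L. From any other position, the mover wins iff some move reaches an L.
n=0: no move → L
n=1: reaches L-position 0 → W
n=2: reaches L-position 0 → W
n=3: reaches L-position 0 → W
n=4: only reaches 2(W), 3(W), all W → L
n=5: reaches L-position 0 → W
n=6: reaches L-position 4 → W
n=7: reaches L-position 0 → W
n=8: reaches L-position 4 → W
n=9: only reaches 6(W), 8(W), all W → L
n=10: reaches L-position 9 → W
n=11: reaches L-position 0 → W
n=12: reaches L-position 9 → W
n=13: reaches L-position 0 → W
n=14: only reaches 7(W), 12(W), 13(W), all W → L
n=15: reaches L-position 14 → W
n=16: reaches L-position 14 → W
n=17: reaches L-position 0 → W
n=18: reaches L-position 9 → W
n=19: reaches L-position 0 → W
n=20: only reaches 10(W), 15(W), 16(W), 18(W), 19(W), all W → L
n=21: reaches L-position 14 → W
n=22: reaches L-position 20 → W
n=23: reaches L-position 0 → W
n=24: reaches L-position 20 → W
n=25: reaches L-position 20 → W
n=26: only reaches 13(W), 24(W), 25(W), all W → L
n=27: reaches L-position 26 → W
n=28: reaches L-position 14 → W
n=29: reaches L-position 0 → W
n=30: reaches L-position 20 → W
n=31: reaches L-position 0 → W
n=32: only reaches 16(W), 24(W), 28(W), 30(W), 31(W), all W → L
n=33: reaches L-position 32 → W
n=34: reaches L-position 32 → W
n=35: only reaches 28(W), 30(W), 34(W), all W → L
n=36: reaches L-position 32 → W
n=37: reaches L-position 0 → W
n=38: only reaches 19(W), 36(W), 37(W), all W → L
n=39: reaches L-position 26 → W
n=40: reaches L-position 20 → W
L entries with 0 ≤ n ≤ 40: n = 0, 4, 9, 14, 20, 26, 32, 35, 38; that makes 9.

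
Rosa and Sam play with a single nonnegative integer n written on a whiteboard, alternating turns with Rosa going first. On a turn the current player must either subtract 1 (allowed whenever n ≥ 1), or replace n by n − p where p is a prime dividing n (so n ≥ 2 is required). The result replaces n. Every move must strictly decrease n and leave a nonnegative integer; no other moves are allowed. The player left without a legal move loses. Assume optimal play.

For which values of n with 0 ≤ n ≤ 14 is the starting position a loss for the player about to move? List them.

Use the standard recursion: the mover loses at a terminal position; elsewhere, the mover wins exactly when some move hands the opponent an L position.
n=0: no move → L
n=1: reaches L-position 0 → W
n=2: reaches L-position 0 → W
n=3: reaches L-position 0 → W
n=4: only reaches 2(W), 3(W), all W → L
n=5: reaches L-position 0 → W
n=6: reaches L-position 4 → W
n=7: reaches L-position 0 → W
n=8: only reaches 6(W), 7(W), all W → L
n=9: reaches L-position 8 → W
n=10: reaches L-position 8 → W
n=11: reaches L-position 0 → W
n=12: only reaches 9(W), 10(W), 11(W), all W → L
n=13: reaches L-position 0 → W
n=14: reaches L-position 12 → W
Reading off the rows marked L gives the requested list; there are 4 such values of n.

0, 4, 8, 12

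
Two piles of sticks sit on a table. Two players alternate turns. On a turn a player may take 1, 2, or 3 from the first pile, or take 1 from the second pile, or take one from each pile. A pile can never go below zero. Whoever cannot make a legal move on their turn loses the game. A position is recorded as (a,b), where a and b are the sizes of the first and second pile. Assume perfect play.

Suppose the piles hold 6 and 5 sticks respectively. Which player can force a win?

The second player wins.

Use the standard recursion: the mover loses at a terminal position; elsewhere, the mover wins exactly when some move hands the opponent an L position.
No move ever increases a pile, so every position that can arise here has a ≤ 6 and b ≤ 5; it is enough to label the cells with 0 ≤ a ≤ 6 and 0 ≤ b ≤ 5.
Every move lowers a or b (never raises either), so fill the grid row by row in increasing a, and left to right within a row: each cell's successors are then already labelled.
      b=0  b=1  b=2  b=3  b=4  b=5
a=0:    L    W    L    W    L    W
a=1:    W    W    W    W    W    W
a=2:    W    L    W    L    W    L
a=3:    W    W    W    W    W    W
a=4:    L    W    L    W    L    W
a=5:    W    W    W    W    W    W
a=6:    W    L    W    L    W    L
Cells with no legal move (terminal, hence L): (0,0).
The remaining L cells, each justified by listing all of its moves:
(0,2): L (sole option (0,1)(W) is W)
(0,4): L (sole option (0,3)(W) is W)
(2,1): L (options (1,1)(W), (0,1)(W), (2,0)(W), (1,0)(W) are all W)
(2,3): L (options (1,3)(W), (0,3)(W), (2,2)(W), (1,2)(W) are all W)
(2,5): L (options (1,5)(W), (0,5)(W), (2,4)(W), (1,4)(W) are all W)
(4,0): L (options (3,0)(W), (2,0)(W), (1,0)(W) are all W)
(4,2): L (options (3,2)(W), (2,2)(W), (1,2)(W), (4,1)(W), (3,1)(W) are all W)
(4,4): L (options (3,4)(W), (2,4)(W), (1,4)(W), (4,3)(W), (3,3)(W) are all W)
(6,1): L (options (5,1)(W), (4,1)(W), (3,1)(W), (6,0)(W), (5,0)(W) are all W)
(6,3): L (options (5,3)(W), (4,3)(W), (3,3)(W), (6,2)(W), (5,2)(W) are all W)
(6,5): L (options (5,5)(W), (4,5)(W), (3,5)(W), (6,4)(W), (5,4)(W) are all W)
Every other cell has at least one move into one of the L cells above, so it is W.
The starting position (6,5) is L: whatever the player to move does, the opponent receives a W position.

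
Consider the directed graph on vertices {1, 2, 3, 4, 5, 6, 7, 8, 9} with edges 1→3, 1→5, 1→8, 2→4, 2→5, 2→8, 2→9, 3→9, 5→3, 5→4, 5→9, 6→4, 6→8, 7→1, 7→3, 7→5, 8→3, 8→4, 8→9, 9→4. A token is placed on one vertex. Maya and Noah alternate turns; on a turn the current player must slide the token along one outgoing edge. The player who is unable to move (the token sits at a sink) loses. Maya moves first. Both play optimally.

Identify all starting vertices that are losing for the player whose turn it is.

Positions with no move are L. A position that does have a move is losing for the player to move precisely when every available move leads to a winning position for the opponent. Fill in the labels:
Every edge goes from a vertex to one that appears earlier in the order 4, 9, 3, 8, 5, 1, 7, 2, 6, so processing vertices in that order labels each vertex after all of its successors.
4: no outgoing edge → L
9: reaches L-position 4 → W
3: only reaches 9(W), which is W → L
8: reaches L-position 3 → W
5: reaches L-position 3 → W
1: reaches L-position 3 → W
7: reaches L-position 3 → W
2: reaches L-position 4 → W
6: reaches L-position 4 → W
The losing starting vertices are exactly the entries labelled L in this table (2 of them).

3, 4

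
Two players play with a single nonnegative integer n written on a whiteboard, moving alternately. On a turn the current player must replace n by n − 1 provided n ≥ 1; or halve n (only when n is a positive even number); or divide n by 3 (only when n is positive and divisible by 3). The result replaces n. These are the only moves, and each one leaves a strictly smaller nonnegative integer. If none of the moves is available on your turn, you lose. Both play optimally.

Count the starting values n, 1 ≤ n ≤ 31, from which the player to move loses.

Positions with no move are L. A position that does have a move is losing for the player to move precisely when every available move leads to a winning position for the opponent. Fill in the labels:
n=0: no move → L
n=1: W (go to 0, an L position)
n=2: L (sole option 1(W) is W)
n=3: W (go to 2, an L position)
n=4: W (go to 2, an L position)
n=5: L (sole option 4(W) is W)
n=6: W (go to 2, an L position)
n=7: L (sole option 6(W) is W)
n=8: W (go to 7, an L position)
n=9: L (options 3(W), 8(W) are all W)
n=10: W (go to 5, an L position)
n=11: L (sole option 10(W) is W)
n=12: W (go to 11, an L position)
n=13: L (sole option 12(W) is W)
n=14: W (go to 7, an L position)
n=15: W (go to 5, an L position)
n=16: L (options 8(W), 15(W) are all W)
n=17: W (go to 16, an L position)
n=18: W (go to 9, an L position)
n=19: L (sole option 18(W) is W)
n=20: W (go to 19, an L position)
n=21: W (go to 7, an L position)
n=22: W (go to 11, an L position)
n=23: L (sole option 22(W) is W)
n=24: W (go to 23, an L position)
n=25: L (sole option 24(W) is W)
n=26: W (go to 13, an L position)
n=27: W (go to 9, an L position)
n=28: L (options 14(W), 27(W) are all W)
n=29: W (go to 28, an L position)
n=30: L (options 10(W), 15(W), 29(W) are all W)
n=31: W (go to 30, an L position)
L entries with 1 ≤ n ≤ 31 (n=0 is outside the asked range and is not counted): n = 2, 5, 7, 9, 11, 13, 16, 19, 23, 25, 28, 30; that makes 12.

12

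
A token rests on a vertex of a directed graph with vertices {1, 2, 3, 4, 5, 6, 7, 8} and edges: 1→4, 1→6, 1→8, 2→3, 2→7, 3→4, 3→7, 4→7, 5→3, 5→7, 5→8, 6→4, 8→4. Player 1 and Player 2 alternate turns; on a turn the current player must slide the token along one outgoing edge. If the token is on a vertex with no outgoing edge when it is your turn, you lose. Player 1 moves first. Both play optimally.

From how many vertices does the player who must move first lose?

3

Label each position W (a win for the player to move) or L (a loss). A position with no legal move is L; any other position is W exactly when some move reaches an L, and L when every move reaches a W.
Every edge goes from a vertex to one that appears earlier in the order 7, 4, 8, 3, 6, 5, 2, 1, so processing vertices in that order labels each vertex after all of its successors.
7: no outgoing edge → L
4: →7(L), so W
8: →4(W) only, which is W, so L
3: →7(L), so W
6: →4(W) only, which is W, so L
5: →8(L), so W
2: →7(L), so W
1: →6(L), so W
The L vertices are 6, 7, 8; that is 3 in all.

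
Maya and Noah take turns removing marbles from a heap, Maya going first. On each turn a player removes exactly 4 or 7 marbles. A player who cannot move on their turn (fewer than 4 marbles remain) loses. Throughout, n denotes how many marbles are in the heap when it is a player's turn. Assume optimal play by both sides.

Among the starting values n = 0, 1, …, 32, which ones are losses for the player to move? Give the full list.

Use the standard recursion: the mover loses at a terminal position; elsewhere, the mover wins exactly when some move hands the opponent an L position.
n=0: no move → L
n=1: no move → L
n=2: no move → L
n=3: no move → L
n=4: W (go to 0, an L position)
n=5: W (go to 1, an L position)
n=6: W (go to 2, an L position)
n=7: W (go to 3, an L position)
n=8: W (go to 1, an L position)
n=9: W (go to 2, an L position)
n=10: W (go to 3, an L position)
n=11: L (options 7(W), 4(W) are all W)
n=12: L (options 8(W), 5(W) are all W)
n=13: L (options 9(W), 6(W) are all W)
n=14: L (options 10(W), 7(W) are all W)
n=15: W (go to 11, an L position)
n=16: W (go to 12, an L position)
n=17: W (go to 13, an L position)
n=18: W (go to 14, an L position)
n=19: W (go to 12, an L position)
n=20: W (go to 13, an L position)
n=21: W (go to 14, an L position)
n=22: L (options 18(W), 15(W) are all W)
n=23: L (options 19(W), 16(W) are all W)
n=24: L (options 20(W), 17(W) are all W)
n=25: L (options 21(W), 18(W) are all W)
n=26: W (go to 22, an L position)
n=27: W (go to 23, an L position)
n=28: W (go to 24, an L position)
n=29: W (go to 25, an L position)
n=30: W (go to 23, an L position)
n=31: W (go to 24, an L position)
n=32: W (go to 25, an L position)
Reading off the rows marked L gives the requested list; there are 12 such values of n.

0, 1, 2, 3, 11, 12, 13, 14, 22, 23, 24, 25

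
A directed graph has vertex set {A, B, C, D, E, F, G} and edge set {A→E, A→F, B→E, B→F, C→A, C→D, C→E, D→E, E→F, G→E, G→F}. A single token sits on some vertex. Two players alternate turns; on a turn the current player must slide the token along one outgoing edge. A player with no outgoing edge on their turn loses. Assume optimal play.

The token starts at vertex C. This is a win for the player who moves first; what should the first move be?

Move to D.

Build the W/L table. Terminal = L. A non-terminal position is W if it has a move to some L; otherwise it is L.
Every edge goes from a vertex to one that appears earlier in the order F, E, B, G, A, D, C, so processing vertices in that order labels each vertex after all of its successors.
F: no outgoing edge → L
E: reaches L-position F → W
B: reaches L-position F → W
G: reaches L-position F → W
A: reaches L-position F → W
D: only reaches E(W), which is W → L
C: reaches L-position D → W
From C, the L positions reachable in one move are: D.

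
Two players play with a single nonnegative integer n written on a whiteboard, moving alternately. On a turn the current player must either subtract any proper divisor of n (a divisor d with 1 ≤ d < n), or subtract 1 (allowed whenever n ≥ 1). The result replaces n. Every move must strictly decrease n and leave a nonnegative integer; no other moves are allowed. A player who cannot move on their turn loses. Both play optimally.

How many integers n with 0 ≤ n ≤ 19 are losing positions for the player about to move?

10

Use the standard recursion: the mover loses at a terminal position; elsewhere, the mover wins exactly when some move hands the opponent an L position.
n=0: no move → L
n=1: →0(L), so W
n=2: →1(W) only, which is W, so L
n=3: →2(L), so W
n=4: →2(L), so W
n=5: →4(W) only, which is W, so L
n=6: →5(L), so W
n=7: →6(W) only, which is W, so L
n=8: →7(L), so W
n=9: →6(W), 8(W) — all W, so L
n=10: →5(L), so W
n=11: →10(W) only, which is W, so L
n=12: →9(L), so W
n=13: →12(W) only, which is W, so L
n=14: →7(L), so W
n=15: →10(W), 12(W), 14(W) — all W, so L
n=16: →15(L), so W
n=17: →16(W) only, which is W, so L
n=18: →9(L), so W
n=19: →18(W) only, which is W, so L
L entries with 0 ≤ n ≤ 19: n = 0, 2, 5, 7, 9, 11, 13, 15, 17, 19; that makes 10.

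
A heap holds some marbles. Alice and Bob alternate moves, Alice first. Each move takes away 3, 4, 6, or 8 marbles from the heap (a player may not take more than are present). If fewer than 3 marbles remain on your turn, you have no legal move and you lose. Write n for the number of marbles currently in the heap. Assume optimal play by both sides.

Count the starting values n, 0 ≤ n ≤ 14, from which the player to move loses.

6

Compute win/loss labels from the base case upward. A position with no move is L. Any other position is W if it can reach an L in one move, else L.
n=0: no move → L
n=1: no move → L
n=2: no move → L
n=3: reaches L-position 0 → W
n=4: reaches L-position 1 → W
n=5: reaches L-position 2 → W
n=6: reaches L-position 2 → W
n=7: reaches L-position 1 → W
n=8: reaches L-position 2 → W
n=9: reaches L-position 1 → W
n=10: reaches L-position 2 → W
n=11: only reaches 8(W), 7(W), 5(W), 3(W), all W → L
n=12: only reaches 9(W), 8(W), 6(W), 4(W), all W → L
n=13: only reaches 10(W), 9(W), 7(W), 5(W), all W → L
n=14: reaches L-position 11 → W
L entries with 0 ≤ n ≤ 14: n = 0, 1, 2, 11, 12, 13; that makes 6.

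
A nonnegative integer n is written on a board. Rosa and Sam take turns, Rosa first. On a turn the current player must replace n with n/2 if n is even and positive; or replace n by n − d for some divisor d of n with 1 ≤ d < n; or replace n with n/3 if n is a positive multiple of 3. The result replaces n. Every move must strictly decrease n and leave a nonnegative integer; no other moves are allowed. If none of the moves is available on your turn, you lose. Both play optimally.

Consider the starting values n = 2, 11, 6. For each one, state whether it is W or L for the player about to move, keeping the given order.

Label each position W (a win for the player to move) or L (a loss). A position with no legal move is L; any other position is W exactly when some move reaches an L, and L when every move reaches a W.
n=0: no move → L
n=1: no move → L
n=2: can move to 1, which is L ⇒ W
n=3: can move to 1, which is L ⇒ W
n=4: moves to 2(W), 3(W); every one is W ⇒ L
n=5: can move to 4, which is L ⇒ W
n=6: can move to 4, which is L ⇒ W
n=7: the only move is to 6(W), a W ⇒ L
n=8: can move to 4, which is L ⇒ W
n=9: moves to 3(W), 6(W), 8(W); every one is W ⇒ L
n=10: can move to 9, which is L ⇒ W
n=11: the only move is to 10(W), a W ⇒ L

2: W, 11: L, 6: W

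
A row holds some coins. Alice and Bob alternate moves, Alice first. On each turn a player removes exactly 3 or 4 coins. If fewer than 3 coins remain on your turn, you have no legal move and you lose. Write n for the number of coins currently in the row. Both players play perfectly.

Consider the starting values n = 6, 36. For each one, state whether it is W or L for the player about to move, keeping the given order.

6: W, 36: L

Classify positions by backward induction: terminal positions (no move available) are L. From any other position, the mover wins iff some move reaches an L.
n=0: no move → L
n=1: no move → L
n=2: no move → L
n=3: can move to 0, which is L ⇒ W
n=4: can move to 1, which is L ⇒ W
n=5: can move to 2, which is L ⇒ W
n=6: can move to 2, which is L ⇒ W
n=7: moves to 4(W), 3(W); every one is W ⇒ L
n=8: moves to 5(W), 4(W); every one is W ⇒ L
n=9: moves to 6(W), 5(W); every one is W ⇒ L
n=10: can move to 7, which is L ⇒ W
n=11: can move to 8, which is L ⇒ W
n=12: can move to 9, which is L ⇒ W
n=13: can move to 9, which is L ⇒ W
n=14: moves to 11(W), 10(W); every one is W ⇒ L
n=15: moves to 12(W), 11(W); every one is W ⇒ L
n=16: moves to 13(W), 12(W); every one is W ⇒ L
n=17: can move to 14, which is L ⇒ W
n=18: can move to 15, which is L ⇒ W
n=19: can move to 16, which is L ⇒ W
n=20: can move to 16, which is L ⇒ W
n=21: moves to 18(W), 17(W); every one is W ⇒ L
n=22: moves to 19(W), 18(W); every one is W ⇒ L
n=23: moves to 20(W), 19(W); every one is W ⇒ L
n=24: can move to 21, which is L ⇒ W
n=25: can move to 22, which is L ⇒ W
n=26: can move to 23, which is L ⇒ W
n=27: can move to 23, which is L ⇒ W
n=28: moves to 25(W), 24(W); every one is W ⇒ L
n=29: moves to 26(W), 25(W); every one is W ⇒ L
n=30: moves to 27(W), 26(W); every one is W ⇒ L
n=31: can move to 28, which is L ⇒ W
n=32: can move to 29, which is L ⇒ W
n=33: can move to 30, which is L ⇒ W
n=34: can move to 30, which is L ⇒ W
n=35: moves to 32(W), 31(W); every one is W ⇒ L
n=36: moves to 33(W), 32(W); every one is W ⇒ L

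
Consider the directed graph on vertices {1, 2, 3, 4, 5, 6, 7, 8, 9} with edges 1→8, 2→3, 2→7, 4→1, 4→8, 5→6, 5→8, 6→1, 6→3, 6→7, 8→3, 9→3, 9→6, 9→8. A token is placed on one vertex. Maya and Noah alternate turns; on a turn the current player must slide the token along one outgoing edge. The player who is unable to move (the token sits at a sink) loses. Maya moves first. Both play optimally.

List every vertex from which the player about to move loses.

1, 3, 5, 7

Positions with no move are L. A position that does have a move is losing for the player to move precisely when every available move leads to a winning position for the opponent. Fill in the labels:
Every edge goes from a vertex to one that appears earlier in the order 7, 3, 8, 1, 4, 6, 5, 2, 9, so processing vertices in that order labels each vertex after all of its successors.
7: no outgoing edge → L
3: no outgoing edge → L
8: reaches L-position 3 → W
1: only reaches 8(W), which is W → L
4: reaches L-position 1 → W
6: reaches L-position 1 → W
5: only reaches 6(W), 8(W), all W → L
2: reaches L-position 3 → W
9: reaches L-position 3 → W
Reading off the rows marked L gives the requested list; there are 4 such vertices.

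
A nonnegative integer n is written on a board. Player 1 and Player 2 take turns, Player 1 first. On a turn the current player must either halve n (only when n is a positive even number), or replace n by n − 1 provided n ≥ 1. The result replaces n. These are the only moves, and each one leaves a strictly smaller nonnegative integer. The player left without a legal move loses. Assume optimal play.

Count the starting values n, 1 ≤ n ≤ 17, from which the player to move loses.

8

Label each position W (a win for the player to move) or L (a loss). A position with no legal move is L; any other position is W exactly when some move reaches an L, and L when every move reaches a W.
n=0: no move → L
n=1: W (go to 0, an L position)
n=2: L (sole option 1(W) is W)
n=3: W (go to 2, an L position)
n=4: W (go to 2, an L position)
n=5: L (sole option 4(W) is W)
n=6: W (go to 5, an L position)
n=7: L (sole option 6(W) is W)
n=8: W (go to 7, an L position)
n=9: L (sole option 8(W) is W)
n=10: W (go to 5, an L position)
n=11: L (sole option 10(W) is W)
n=12: W (go to 11, an L position)
n=13: L (sole option 12(W) is W)
n=14: W (go to 7, an L position)
n=15: L (sole option 14(W) is W)
n=16: W (go to 15, an L position)
n=17: L (sole option 16(W) is W)
L entries with 1 ≤ n ≤ 17 (n=0 is outside the asked range and is not counted): n = 2, 5, 7, 9, 11, 13, 15, 17; that makes 8.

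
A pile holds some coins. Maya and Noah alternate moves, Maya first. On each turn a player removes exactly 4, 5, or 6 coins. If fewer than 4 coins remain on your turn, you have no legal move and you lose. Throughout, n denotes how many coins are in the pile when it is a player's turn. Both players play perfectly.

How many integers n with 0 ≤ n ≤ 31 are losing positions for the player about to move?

Positions with no move are L. A position that does have a move is losing for the player to move precisely when every available move leads to a winning position for the opponent. Fill in the labels:
n=0: no move → L
n=1: no move → L
n=2: no move → L
n=3: no move → L
n=4: W (go to 0, an L position)
n=5: W (go to 1, an L position)
n=6: W (go to 2, an L position)
n=7: W (go to 3, an L position)
n=8: W (go to 3, an L position)
n=9: W (go to 3, an L position)
n=10: L (options 6(W), 5(W), 4(W) are all W)
n=11: L (options 7(W), 6(W), 5(W) are all W)
n=12: L (options 8(W), 7(W), 6(W) are all W)
n=13: L (options 9(W), 8(W), 7(W) are all W)
n=14: W (go to 10, an L position)
n=15: W (go to 11, an L position)
n=16: W (go to 12, an L position)
n=17: W (go to 13, an L position)
n=18: W (go to 13, an L position)
n=19: W (go to 13, an L position)
n=20: L (options 16(W), 15(W), 14(W) are all W)
n=21: L (options 17(W), 16(W), 15(W) are all W)
n=22: L (options 18(W), 17(W), 16(W) are all W)
n=23: L (options 19(W), 18(W), 17(W) are all W)
n=24: W (go to 20, an L position)
n=25: W (go to 21, an L position)
n=26: W (go to 22, an L position)
n=27: W (go to 23, an L position)
n=28: W (go to 23, an L position)
n=29: W (go to 23, an L position)
n=30: L (options 26(W), 25(W), 24(W) are all W)
n=31: L (options 27(W), 26(W), 25(W) are all W)
L entries with 0 ≤ n ≤ 31: n = 0, 1, 2, 3, 10, 11, 12, 13, 20, 21, 22, 23, 30, 31; that makes 14.

14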